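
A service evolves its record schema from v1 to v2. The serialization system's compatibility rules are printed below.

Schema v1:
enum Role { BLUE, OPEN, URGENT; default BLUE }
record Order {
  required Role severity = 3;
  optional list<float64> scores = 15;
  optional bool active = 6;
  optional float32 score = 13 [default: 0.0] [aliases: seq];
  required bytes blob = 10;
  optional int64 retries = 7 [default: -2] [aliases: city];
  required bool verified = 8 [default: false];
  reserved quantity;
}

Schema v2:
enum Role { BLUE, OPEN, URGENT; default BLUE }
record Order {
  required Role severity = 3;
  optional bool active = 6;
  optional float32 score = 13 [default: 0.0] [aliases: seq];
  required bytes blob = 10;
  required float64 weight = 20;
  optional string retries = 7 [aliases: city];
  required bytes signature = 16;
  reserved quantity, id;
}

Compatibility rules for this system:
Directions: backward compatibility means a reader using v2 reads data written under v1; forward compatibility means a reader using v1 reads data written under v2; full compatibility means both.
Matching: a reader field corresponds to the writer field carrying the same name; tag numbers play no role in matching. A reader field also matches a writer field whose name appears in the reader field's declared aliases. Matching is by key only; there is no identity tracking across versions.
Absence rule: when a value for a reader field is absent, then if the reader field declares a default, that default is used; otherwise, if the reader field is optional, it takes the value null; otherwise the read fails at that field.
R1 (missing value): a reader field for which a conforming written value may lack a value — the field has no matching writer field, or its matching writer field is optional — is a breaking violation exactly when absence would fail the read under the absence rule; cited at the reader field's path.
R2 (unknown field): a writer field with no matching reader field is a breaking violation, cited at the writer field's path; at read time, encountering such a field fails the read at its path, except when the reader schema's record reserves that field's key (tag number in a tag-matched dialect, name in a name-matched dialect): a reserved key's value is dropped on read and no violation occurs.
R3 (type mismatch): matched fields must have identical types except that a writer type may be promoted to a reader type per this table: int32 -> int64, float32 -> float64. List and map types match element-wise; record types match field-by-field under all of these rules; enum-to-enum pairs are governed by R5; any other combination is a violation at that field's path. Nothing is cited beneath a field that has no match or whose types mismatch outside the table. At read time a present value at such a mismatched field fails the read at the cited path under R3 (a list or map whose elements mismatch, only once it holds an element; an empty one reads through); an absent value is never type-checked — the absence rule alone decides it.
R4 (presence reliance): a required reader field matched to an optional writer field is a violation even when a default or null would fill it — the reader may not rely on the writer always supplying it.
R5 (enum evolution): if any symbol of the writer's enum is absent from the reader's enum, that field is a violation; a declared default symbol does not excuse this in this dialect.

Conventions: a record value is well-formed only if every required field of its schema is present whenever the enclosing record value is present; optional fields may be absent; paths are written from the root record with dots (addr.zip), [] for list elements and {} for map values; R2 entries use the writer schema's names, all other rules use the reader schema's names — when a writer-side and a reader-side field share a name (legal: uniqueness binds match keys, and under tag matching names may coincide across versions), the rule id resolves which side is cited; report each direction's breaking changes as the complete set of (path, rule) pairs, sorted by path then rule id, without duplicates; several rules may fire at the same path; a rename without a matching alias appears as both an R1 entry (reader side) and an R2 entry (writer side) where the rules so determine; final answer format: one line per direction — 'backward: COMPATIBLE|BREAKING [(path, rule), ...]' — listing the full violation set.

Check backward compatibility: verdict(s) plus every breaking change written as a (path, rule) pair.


each type pair in Order: writer, then reader
backward pass over Order, reader schema v2, writer schema v1:
  severity: paired with writer severity (Role -> Role; writer required)
  active: paired with writer active (bool -> bool; writer optional)
  score: paired with writer score (float32 -> float32; writer optional)
  blob: paired with writer blob (bytes -> bytes; writer required)
  weight: no writer match
  retries: paired with writer retries (int64 -> string; writer optional)
  signature: no writer match
  writer scores: unknown to reader
  writer verified: unknown to reader
  breaking: (retries, R3)
  breaking: (scores, R2)
  breaking: (signature, R1)
  breaking: (verified, R2)
  breaking: (weight, R1)
  => backward verdict for Order: BREAKING, 5 violation(s)

backward: BREAKING [(retries, R3), (scores, R2), (signature, R1), (verified, R2), (weight, R1)]


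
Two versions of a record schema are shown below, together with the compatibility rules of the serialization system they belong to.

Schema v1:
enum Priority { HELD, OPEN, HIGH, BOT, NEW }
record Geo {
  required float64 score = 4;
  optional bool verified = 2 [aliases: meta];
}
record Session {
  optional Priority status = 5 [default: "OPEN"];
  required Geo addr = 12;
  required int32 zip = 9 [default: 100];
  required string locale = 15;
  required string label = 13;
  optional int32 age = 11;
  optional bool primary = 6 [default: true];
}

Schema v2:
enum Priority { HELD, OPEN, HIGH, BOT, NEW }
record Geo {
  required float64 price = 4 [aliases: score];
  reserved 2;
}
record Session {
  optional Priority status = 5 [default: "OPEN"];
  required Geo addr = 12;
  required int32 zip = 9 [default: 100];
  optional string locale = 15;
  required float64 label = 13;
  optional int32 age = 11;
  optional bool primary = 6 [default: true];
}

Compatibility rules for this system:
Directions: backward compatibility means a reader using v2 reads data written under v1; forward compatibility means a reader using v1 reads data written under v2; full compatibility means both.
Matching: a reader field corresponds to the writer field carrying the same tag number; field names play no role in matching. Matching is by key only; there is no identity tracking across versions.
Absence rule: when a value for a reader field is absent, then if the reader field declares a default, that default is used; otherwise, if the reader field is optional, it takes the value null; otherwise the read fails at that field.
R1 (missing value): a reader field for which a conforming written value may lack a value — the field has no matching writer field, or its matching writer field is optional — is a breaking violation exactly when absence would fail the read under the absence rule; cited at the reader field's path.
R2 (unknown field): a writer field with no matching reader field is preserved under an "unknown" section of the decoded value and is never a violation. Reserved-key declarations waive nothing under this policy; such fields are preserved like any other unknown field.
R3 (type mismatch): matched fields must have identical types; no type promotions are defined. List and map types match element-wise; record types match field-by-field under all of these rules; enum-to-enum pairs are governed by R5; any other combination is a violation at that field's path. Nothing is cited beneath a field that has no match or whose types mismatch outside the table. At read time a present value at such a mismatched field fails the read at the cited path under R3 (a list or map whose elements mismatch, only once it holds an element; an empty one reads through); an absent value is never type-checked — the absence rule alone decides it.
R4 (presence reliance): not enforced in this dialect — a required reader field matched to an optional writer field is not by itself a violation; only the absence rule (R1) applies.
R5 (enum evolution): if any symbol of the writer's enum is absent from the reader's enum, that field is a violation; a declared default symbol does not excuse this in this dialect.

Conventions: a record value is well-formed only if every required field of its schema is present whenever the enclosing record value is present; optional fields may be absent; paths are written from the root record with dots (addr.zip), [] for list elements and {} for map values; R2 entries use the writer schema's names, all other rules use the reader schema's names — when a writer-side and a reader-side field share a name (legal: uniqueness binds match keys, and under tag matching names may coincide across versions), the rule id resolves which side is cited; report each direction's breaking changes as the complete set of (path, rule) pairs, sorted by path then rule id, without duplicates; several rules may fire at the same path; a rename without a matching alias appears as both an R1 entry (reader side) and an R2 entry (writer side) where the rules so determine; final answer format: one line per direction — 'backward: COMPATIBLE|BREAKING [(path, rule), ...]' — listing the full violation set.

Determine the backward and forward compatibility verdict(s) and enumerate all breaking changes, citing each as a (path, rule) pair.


in Session below, arrows point writer -> reader
backward analysis of Session with v2 as reader and v1 as writer:
  status: Priority -> Priority, writer optional; from status
  addr: Geo -> Geo, writer required; from addr
  zip: int32 -> int32, writer required; from zip
  locale: string -> string, writer required; from locale
  label: string -> float64, writer required; from label
  age: int32 -> int32, writer optional; from age
  primary: bool -> bool, writer optional; from primary
  addr.price: float64 -> float64, writer required; from addr.score
  addr.verified (writer side), unknown to reader
  rule R3 violated at label
  => 1 violation(s): backward is BREAKING for Session
forward analysis of Session with v1 as reader and v2 as writer:
  status: Priority -> Priority, writer optional; from status
  addr: Geo -> Geo, writer required; from addr
  zip: int32 -> int32, writer required; from zip
  locale: string -> string, writer optional; from locale
  label: float64 -> string, writer required; from label
  age: int32 -> int32, writer optional; from age
  primary: bool -> bool, writer optional; from primary
  addr.score: float64 -> float64, writer required; from addr.price
  addr.verified: no writer match
  rule R3 violated at label
  rule R1 violated at locale
  => 2 violation(s): forward is BREAKING for Session

backward: BREAKING [(label, R3)]; forward: BREAKING [(label, R3), (locale, R1)]


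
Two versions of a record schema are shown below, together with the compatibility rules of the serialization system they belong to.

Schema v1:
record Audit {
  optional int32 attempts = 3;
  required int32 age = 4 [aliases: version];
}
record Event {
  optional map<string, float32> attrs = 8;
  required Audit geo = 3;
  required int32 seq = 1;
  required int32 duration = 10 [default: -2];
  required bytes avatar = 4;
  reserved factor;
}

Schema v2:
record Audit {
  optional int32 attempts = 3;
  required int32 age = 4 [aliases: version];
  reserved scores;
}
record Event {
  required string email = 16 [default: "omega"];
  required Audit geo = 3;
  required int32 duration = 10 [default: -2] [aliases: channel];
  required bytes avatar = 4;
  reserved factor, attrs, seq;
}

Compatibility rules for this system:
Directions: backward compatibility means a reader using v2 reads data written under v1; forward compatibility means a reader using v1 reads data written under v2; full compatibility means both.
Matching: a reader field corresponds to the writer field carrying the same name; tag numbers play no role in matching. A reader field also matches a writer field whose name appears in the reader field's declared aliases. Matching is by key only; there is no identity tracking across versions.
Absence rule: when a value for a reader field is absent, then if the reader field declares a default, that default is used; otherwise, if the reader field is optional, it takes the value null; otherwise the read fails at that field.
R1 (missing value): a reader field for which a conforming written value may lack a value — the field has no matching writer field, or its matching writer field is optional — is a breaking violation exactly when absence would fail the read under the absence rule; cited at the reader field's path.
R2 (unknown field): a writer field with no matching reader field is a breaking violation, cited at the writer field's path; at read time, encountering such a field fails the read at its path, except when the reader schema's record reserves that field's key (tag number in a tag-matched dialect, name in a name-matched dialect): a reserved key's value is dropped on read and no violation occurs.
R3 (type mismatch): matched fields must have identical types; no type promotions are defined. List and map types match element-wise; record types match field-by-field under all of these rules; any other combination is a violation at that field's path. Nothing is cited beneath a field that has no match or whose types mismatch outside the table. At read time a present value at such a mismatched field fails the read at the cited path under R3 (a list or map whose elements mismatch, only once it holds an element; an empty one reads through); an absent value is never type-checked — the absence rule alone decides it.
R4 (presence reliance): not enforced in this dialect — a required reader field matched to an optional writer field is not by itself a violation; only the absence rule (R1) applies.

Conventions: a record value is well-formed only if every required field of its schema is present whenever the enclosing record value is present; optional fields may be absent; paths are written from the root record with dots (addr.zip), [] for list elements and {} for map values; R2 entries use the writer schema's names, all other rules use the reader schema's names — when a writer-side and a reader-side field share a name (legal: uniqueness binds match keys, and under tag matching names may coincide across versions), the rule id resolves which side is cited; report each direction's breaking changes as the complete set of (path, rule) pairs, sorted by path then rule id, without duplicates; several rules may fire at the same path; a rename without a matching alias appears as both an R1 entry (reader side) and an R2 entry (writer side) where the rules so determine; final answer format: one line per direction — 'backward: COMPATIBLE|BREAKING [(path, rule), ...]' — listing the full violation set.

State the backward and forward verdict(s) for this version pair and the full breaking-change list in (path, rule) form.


the writer's type comes first in each Event pair
checking backward for Event: reader v2 against writer v1:
  email: no writer match
  geo <- geo (Audit -> Audit, writer required)
  duration <- duration (int32 -> int32, writer required)
  avatar <- avatar (bytes -> bytes, writer required)
  writer attrs: unknown to reader
  writer seq: unknown to reader
  geo.attempts <- geo.attempts (int32 -> int32, writer optional)
  geo.age <- geo.age (int32 -> int32, writer required)
  => backward verdict for Event: COMPATIBLE, no violations
checking forward for Event: reader v1 against writer v2:
  attrs: no writer match
  geo <- geo (Audit -> Audit, writer required)
  seq: no writer match
  duration <- duration (int32 -> int32, writer required)
  avatar <- avatar (bytes -> bytes, writer required)
  writer email: unknown to reader
  geo.attempts <- geo.attempts (int32 -> int32, writer optional)
  geo.age <- geo.age (int32 -> int32, writer required)
  violation R2 at email
  violation R1 at seq
  forward on Event therefore BREAKING (2)

backward: COMPATIBLE []; forward: BREAKING [(email, R2), (seq, R1)]


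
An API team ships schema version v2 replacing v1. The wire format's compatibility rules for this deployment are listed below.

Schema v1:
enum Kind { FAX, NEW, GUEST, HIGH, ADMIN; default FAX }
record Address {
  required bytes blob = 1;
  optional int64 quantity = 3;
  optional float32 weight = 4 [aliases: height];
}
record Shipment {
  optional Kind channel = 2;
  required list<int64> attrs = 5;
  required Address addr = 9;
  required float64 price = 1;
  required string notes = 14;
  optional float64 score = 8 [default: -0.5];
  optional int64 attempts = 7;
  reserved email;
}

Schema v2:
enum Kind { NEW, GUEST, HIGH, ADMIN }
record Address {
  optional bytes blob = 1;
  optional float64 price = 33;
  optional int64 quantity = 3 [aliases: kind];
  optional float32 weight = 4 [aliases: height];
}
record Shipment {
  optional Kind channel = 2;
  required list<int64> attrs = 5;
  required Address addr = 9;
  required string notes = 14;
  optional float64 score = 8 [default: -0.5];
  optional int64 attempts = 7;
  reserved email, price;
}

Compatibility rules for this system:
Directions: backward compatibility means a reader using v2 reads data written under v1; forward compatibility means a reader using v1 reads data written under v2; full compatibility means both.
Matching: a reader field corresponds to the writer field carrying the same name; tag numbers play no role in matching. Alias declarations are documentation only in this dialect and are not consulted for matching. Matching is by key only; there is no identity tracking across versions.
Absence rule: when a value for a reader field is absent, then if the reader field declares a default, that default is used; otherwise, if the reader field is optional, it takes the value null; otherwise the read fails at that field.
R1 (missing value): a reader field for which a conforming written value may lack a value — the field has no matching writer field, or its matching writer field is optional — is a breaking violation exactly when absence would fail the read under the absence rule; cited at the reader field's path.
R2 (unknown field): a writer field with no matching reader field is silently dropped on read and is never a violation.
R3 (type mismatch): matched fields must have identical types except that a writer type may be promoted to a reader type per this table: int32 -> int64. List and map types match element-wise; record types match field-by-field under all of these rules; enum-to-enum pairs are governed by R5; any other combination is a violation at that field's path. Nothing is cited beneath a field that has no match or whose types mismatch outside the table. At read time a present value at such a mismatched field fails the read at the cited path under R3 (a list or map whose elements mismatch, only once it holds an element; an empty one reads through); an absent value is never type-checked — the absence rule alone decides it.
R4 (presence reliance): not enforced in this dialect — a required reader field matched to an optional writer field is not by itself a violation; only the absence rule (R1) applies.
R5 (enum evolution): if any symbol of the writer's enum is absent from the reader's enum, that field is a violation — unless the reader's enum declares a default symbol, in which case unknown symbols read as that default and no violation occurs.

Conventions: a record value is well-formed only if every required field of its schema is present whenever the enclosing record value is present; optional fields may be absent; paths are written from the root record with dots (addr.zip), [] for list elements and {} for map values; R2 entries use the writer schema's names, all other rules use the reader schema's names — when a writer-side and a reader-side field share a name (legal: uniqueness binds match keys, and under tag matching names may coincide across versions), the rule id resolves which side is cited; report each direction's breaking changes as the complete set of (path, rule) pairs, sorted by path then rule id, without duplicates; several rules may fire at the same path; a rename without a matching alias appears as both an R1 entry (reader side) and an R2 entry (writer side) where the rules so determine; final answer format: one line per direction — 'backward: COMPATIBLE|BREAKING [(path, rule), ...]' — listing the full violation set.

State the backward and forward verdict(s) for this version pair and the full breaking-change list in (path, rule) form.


backward: BREAKING [(channel, R5)]; forward: BREAKING [(addr.blob, R1), (price, R1)]

the writer's type comes first in each Shipment pair
backward pass over Shipment, reader schema v2, writer schema v1:
  channel: Kind -> Kind, writer optional; from channel
  attrs: list<int64> -> list<int64>, writer required; from attrs
  addr: Address -> Address, writer required; from addr
  notes: string -> string, writer required; from notes
  score: float64 -> float64, writer optional; from score
  attempts: int64 -> int64, writer optional; from attempts
  leftover writer field: price
  addr.blob: bytes -> bytes, writer required; from addr.blob
  addr.price has no writer counterpart
  addr.quantity: int64 -> int64, writer optional; from addr.quantity
  addr.weight: float32 -> float32, writer optional; from addr.weight
  rule R5 violated at channel
  backward on Shipment therefore BREAKING (1)
forward pass over Shipment, reader schema v1, writer schema v2:
  channel: Kind -> Kind, writer optional; from channel
  attrs: list<int64> -> list<int64>, writer required; from attrs
  addr: Address -> Address, writer required; from addr
  price has no writer counterpart
  notes: string -> string, writer required; from notes
  score: float64 -> float64, writer optional; from score
  attempts: int64 -> int64, writer optional; from attempts
  addr.blob: bytes -> bytes, writer optional; from addr.blob
  addr.quantity: int64 -> int64, writer optional; from addr.quantity
  addr.weight: float32 -> float32, writer optional; from addr.weight
  leftover writer field: addr.price
  rule R1 violated at addr.blob
  rule R1 violated at price
  forward on Shipment therefore BREAKING (2)


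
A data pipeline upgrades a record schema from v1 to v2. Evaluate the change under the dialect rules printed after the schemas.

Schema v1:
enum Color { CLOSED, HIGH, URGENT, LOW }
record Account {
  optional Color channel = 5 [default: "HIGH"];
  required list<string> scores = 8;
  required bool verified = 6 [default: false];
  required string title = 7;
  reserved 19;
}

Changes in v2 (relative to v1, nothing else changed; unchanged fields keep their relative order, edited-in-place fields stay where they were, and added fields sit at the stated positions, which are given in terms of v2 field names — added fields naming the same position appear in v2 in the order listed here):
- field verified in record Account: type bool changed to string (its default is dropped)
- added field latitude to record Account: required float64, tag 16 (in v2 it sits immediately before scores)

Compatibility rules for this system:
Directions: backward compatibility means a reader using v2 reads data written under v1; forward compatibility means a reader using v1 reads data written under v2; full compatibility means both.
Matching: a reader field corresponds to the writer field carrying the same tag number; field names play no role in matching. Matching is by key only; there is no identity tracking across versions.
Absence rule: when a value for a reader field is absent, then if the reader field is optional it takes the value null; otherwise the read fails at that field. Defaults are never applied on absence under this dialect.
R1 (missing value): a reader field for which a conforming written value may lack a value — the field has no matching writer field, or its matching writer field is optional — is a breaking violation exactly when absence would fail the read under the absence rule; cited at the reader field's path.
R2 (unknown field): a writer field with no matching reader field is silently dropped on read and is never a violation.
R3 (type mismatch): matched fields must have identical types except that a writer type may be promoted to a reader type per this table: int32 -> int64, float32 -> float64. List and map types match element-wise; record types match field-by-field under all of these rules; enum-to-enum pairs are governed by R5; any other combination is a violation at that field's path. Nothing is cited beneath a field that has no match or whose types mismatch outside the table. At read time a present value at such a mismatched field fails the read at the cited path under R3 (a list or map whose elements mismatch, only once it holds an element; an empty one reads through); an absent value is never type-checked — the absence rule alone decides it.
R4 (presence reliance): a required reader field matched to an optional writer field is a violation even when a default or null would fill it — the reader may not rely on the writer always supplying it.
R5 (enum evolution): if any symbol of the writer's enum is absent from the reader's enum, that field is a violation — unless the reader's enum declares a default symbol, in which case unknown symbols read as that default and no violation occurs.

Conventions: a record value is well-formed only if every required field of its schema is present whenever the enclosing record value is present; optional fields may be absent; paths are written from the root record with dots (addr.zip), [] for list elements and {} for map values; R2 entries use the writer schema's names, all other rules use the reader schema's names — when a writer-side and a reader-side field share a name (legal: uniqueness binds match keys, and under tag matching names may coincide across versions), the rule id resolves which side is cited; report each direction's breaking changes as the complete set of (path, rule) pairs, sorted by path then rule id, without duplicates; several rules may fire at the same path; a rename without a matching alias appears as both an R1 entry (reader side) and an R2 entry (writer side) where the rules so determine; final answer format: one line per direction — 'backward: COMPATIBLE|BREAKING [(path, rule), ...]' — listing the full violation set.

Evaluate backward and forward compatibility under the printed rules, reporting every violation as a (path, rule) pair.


each type pair in Account: writer, then reader
backward on Account — v2 reading data written by v1:
  Color -> Color, writer optional: channel aligns to channel
  no writer field matches reader latitude
  list<string> -> list<string>, writer required: scores aligns to scores
  bool -> string, writer required: verified aligns to verified
  string -> string, writer required: title aligns to title
  rule R1 violated at latitude
  rule R3 violated at verified
  => 2 violation(s): backward is BREAKING for Account
forward on Account — v1 reading data written by v2:
  Color -> Color, writer optional: channel aligns to channel
  list<string> -> list<string>, writer required: scores aligns to scores
  string -> bool, writer required: verified aligns to verified
  string -> string, writer required: title aligns to title
  latitude (writer side), unknown to reader
  rule R3 violated at verified
  => 1 violation(s): forward is BREAKING for Account

backward: BREAKING [(latitude, R1), (verified, R3)]; forward: BREAKING [(verified, R3)]


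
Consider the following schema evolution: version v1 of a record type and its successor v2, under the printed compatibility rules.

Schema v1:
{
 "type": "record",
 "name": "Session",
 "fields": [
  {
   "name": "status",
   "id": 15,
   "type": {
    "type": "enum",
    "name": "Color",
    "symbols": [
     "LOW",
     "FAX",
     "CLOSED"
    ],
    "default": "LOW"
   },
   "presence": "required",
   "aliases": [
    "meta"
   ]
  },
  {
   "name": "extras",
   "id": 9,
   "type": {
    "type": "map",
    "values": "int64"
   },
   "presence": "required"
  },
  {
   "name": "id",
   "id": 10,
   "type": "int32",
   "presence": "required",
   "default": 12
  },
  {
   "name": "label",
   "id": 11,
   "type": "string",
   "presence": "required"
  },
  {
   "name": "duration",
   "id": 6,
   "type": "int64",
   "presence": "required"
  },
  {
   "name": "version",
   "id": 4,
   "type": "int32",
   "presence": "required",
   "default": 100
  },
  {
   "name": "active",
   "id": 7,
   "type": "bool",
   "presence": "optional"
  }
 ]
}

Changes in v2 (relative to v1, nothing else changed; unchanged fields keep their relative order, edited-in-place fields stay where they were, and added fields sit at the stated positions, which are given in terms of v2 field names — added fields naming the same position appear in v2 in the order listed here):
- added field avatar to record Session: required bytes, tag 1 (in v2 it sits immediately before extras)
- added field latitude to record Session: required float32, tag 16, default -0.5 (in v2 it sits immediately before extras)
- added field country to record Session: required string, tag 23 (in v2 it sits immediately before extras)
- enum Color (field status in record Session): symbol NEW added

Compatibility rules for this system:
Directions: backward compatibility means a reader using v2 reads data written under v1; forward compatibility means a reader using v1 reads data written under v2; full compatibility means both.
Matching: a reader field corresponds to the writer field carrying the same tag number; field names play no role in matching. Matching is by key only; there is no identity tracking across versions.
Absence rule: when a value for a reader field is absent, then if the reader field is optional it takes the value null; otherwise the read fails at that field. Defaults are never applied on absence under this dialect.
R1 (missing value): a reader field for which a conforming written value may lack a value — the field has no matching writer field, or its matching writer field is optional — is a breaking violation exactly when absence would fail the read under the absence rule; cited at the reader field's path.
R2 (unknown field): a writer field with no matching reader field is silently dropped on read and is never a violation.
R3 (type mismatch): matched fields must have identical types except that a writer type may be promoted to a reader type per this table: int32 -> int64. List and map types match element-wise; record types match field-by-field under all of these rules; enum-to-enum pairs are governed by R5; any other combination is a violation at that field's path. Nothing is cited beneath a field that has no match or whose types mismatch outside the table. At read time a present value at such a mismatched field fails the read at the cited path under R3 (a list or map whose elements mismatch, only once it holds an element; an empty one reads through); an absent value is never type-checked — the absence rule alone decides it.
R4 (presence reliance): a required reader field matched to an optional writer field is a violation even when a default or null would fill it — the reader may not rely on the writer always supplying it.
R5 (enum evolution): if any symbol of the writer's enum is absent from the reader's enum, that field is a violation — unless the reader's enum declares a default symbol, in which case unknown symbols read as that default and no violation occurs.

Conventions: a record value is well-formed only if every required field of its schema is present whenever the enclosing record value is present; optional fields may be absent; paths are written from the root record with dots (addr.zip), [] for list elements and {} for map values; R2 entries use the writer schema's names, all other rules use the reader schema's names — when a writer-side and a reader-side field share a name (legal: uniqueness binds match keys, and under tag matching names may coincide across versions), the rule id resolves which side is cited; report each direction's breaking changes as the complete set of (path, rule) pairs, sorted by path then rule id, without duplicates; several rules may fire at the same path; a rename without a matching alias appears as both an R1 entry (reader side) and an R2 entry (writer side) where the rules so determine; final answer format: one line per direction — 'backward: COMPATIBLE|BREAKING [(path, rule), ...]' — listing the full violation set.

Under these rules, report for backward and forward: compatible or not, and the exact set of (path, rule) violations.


backward: BREAKING [(avatar, R1), (country, R1), (latitude, R1)]; forward: COMPATIBLE []

the writer's type comes first in each Session pair
backward analysis of Session with v2 as reader and v1 as writer:
  writer required, Color -> Color: reader status maps from writer status
  avatar: no writer match
  latitude: no writer match
  country: no writer match
  writer required, map<string, int64> -> map<string, int64>: reader extras maps from writer extras
  writer required, int32 -> int32: reader id maps from writer id
  writer required, string -> string: reader label maps from writer label
  writer required, int64 -> int64: reader duration maps from writer duration
  writer required, int32 -> int32: reader version maps from writer version
  writer optional, bool -> bool: reader active maps from writer active
  violation R1 at avatar
  violation R1 at country
  violation R1 at latitude
  backward on Session therefore BREAKING (3)
forward analysis of Session with v1 as reader and v2 as writer:
  writer required, Color -> Color: reader status maps from writer status
  writer required, map<string, int64> -> map<string, int64>: reader extras maps from writer extras
  writer required, int32 -> int32: reader id maps from writer id
  writer required, string -> string: reader label maps from writer label
  writer required, int64 -> int64: reader duration maps from writer duration
  writer required, int32 -> int32: reader version maps from writer version
  writer optional, bool -> bool: reader active maps from writer active
  leftover writer field: avatar
  leftover writer field: latitude
  leftover writer field: country
  => no violations; forward on Session: COMPATIBLE


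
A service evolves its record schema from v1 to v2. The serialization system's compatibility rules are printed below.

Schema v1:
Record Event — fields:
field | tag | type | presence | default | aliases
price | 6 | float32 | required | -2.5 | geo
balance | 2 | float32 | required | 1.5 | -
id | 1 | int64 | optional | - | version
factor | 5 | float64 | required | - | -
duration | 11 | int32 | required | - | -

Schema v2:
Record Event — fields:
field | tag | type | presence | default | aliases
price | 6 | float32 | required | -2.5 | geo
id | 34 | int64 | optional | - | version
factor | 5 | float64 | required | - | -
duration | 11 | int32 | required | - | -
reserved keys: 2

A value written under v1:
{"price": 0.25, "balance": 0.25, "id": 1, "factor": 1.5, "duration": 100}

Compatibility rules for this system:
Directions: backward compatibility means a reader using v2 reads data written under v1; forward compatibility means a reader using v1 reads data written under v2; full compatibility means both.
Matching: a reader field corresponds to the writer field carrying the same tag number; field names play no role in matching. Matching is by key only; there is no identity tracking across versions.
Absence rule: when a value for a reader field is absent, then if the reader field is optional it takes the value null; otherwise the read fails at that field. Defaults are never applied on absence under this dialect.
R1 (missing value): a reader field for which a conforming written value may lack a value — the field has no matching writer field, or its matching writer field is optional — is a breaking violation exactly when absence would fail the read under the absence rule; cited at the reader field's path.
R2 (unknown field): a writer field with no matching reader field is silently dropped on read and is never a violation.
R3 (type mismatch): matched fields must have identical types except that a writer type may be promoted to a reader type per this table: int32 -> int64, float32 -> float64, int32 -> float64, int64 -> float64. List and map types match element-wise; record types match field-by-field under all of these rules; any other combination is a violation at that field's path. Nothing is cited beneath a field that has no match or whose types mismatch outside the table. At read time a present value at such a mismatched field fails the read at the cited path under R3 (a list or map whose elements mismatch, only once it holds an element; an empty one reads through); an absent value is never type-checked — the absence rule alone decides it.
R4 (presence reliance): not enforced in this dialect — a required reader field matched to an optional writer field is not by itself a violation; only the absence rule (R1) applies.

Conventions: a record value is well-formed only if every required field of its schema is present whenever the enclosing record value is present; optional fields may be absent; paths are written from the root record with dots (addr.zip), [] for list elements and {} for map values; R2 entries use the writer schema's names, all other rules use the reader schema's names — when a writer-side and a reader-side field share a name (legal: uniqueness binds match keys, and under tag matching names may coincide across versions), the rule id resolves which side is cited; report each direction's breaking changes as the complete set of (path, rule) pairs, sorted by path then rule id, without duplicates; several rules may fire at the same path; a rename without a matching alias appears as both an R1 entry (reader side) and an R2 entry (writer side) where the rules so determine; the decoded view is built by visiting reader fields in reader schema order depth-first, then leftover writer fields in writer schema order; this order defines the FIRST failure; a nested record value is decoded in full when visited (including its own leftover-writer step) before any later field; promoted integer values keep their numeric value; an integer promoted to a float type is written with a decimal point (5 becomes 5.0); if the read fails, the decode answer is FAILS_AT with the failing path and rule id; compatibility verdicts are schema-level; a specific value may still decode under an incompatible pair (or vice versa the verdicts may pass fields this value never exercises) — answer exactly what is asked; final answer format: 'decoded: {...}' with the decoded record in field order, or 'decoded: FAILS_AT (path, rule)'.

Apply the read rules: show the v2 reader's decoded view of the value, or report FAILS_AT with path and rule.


decoded: {"price": 0.25, "id": null, "factor": 1.5, "duration": 100}

each type pair in Event: writer, then reader
decode walk for Event under reader schema v2:
  price := 0.25
  id := null (absent, optional -> null)
  factor := 1.5
  duration := 100
  writer balance: unknown -> dropped
  writer id: unknown -> dropped
  => decoded: {"price": 0.25, "id": null, "factor": 1.5, "duration": 100}


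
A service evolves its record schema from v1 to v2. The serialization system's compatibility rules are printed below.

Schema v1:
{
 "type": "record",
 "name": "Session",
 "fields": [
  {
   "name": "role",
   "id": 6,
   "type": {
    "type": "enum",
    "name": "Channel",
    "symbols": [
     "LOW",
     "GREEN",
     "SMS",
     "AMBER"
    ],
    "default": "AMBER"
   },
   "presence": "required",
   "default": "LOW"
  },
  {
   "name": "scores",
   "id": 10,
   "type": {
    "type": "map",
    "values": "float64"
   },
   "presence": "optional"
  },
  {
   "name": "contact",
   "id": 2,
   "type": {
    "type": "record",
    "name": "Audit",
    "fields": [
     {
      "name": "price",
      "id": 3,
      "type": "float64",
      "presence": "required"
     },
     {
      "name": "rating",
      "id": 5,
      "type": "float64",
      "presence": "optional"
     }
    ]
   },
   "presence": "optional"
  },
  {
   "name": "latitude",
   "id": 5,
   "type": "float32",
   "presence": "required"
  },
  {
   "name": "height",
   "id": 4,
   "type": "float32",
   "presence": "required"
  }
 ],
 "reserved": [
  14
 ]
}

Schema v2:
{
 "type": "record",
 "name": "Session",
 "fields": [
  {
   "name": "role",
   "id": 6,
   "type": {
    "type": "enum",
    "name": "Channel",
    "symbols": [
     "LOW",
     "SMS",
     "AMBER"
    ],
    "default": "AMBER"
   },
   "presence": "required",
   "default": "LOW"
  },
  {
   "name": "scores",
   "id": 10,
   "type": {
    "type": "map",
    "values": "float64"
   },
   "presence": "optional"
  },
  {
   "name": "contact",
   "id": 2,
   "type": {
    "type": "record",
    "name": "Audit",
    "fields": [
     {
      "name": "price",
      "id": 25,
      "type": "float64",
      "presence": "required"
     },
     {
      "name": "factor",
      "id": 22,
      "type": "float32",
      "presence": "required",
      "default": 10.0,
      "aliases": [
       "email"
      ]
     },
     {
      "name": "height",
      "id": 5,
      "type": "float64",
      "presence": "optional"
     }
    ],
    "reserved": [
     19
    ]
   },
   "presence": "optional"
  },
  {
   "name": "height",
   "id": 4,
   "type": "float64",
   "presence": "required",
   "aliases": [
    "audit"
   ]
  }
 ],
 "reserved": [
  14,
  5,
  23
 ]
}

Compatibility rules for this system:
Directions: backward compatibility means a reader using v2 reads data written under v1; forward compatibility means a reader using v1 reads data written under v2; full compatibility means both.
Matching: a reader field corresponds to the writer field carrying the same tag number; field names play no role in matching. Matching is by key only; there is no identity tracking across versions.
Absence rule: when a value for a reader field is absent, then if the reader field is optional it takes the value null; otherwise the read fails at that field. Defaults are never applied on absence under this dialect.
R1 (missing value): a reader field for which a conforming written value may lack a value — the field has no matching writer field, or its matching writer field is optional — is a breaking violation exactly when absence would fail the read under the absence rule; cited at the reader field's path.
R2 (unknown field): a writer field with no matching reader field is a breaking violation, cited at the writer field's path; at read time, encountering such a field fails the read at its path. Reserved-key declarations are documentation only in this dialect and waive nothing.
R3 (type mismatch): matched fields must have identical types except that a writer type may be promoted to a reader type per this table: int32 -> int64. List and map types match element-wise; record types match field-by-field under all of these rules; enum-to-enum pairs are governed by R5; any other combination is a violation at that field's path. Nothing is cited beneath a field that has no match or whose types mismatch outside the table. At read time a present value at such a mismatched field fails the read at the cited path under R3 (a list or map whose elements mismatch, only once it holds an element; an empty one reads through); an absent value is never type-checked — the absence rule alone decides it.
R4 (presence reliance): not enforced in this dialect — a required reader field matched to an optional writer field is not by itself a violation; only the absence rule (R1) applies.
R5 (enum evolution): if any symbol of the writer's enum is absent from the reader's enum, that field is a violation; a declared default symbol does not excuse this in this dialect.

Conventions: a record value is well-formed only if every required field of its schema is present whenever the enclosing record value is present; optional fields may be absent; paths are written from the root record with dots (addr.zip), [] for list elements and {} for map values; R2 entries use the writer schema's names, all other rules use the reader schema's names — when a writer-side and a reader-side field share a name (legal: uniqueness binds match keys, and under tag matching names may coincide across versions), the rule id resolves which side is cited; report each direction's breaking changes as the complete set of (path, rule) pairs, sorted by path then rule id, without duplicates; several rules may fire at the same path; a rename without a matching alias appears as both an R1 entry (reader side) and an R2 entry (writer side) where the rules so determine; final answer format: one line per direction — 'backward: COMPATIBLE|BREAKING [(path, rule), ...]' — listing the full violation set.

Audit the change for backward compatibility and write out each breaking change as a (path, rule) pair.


backward: BREAKING [(contact.factor, R1), (contact.price, R1), (contact.price, R2), (height, R3), (latitude, R2), (role, R5)]

in Session below, arrows point writer -> reader
backward on Session — v2 reading data written by v1:
  Channel -> Channel, writer required: role aligns to role
  map<string, float64> -> map<string, float64>, writer optional: scores aligns to scores
  Audit -> Audit, writer optional: contact aligns to contact
  float32 -> float64, writer required: height aligns to height
  latitude (writer side), unknown to reader
  no writer field matches reader contact.price
  no writer field matches reader contact.factor
  float64 -> float64, writer optional: contact.height aligns to contact.rating
  contact.price (writer side), unknown to reader
  R1 fires at contact.factor
  R1 fires at contact.price
  R2 fires at contact.price
  R3 fires at height
  R2 fires at latitude
  R5 fires at role
  => backward: BREAKING (6)
remaining Session differences; none change what is asked:
  renamed field rating to height in record Audit -> no rule fires on it in Session's dialect; the asked verdict holds
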